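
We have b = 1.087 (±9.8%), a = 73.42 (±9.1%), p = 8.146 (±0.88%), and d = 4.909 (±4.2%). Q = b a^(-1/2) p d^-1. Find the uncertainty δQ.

Products/powers → add relative errors in quadrature, weighted by exponent:
  (1·δb/b)² = (1×0.0980)² = 0.00960;  (−½·δa/a)² = (-0.5×0.0910)² = 0.00207;  (1·δp/p)² = (1×0.00880)² = 7.74e-05;  (-1·δd/d)² = (-1×0.0420)² = 0.00176
δQ/Q = √(0.0135) = 0.116
Q = 0.2105, so δQ = 0.116 × 0.2105 = 0.0245.

0.0245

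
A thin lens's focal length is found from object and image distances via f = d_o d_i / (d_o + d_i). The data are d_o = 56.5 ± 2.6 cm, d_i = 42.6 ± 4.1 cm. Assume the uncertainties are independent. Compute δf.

∂f/∂d_o = (d_i/(d_o+d_i))² = 0.185;  ∂f/∂d_i = (d_o/(d_o+d_i))² = 0.325
δf = √((∂f/∂d_o · δd_o)² + (∂f/∂d_i · δd_i)²) = √(0.231 + 1.78) = 1.42 cm

1.42 cm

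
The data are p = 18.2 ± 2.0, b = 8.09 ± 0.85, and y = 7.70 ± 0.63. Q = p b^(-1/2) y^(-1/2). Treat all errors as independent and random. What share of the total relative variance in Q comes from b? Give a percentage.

(δQ/Q)² = (1·δp/p)² + (−½·δb/b)² + (−½·δy/y)²
  p term: (1×0.110)² = 0.0121
  b term: (-0.5×0.105)² = 0.00276
  y term: (-0.5×0.0818)² = 0.00167
Total = 0.0165. Share from b = 0.00276/0.0165 = 0.167.

16.7%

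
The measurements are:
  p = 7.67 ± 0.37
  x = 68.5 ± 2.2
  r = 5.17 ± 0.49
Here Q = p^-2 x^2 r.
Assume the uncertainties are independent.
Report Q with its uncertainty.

Since Q is a product/quotient, work with relative uncertainties:
  (-2·δp/p)² = (-2×0.0482)² = 0.00931;  (2·δx/x)² = (2×0.0321)² = 0.00413;  (1·δr/r)² = (1×0.0948)² = 0.00898
δQ/Q = √(0.0224) = 0.150
Q = 412, so δQ = 0.150 × 412 = 61.7.

412 ± 61.7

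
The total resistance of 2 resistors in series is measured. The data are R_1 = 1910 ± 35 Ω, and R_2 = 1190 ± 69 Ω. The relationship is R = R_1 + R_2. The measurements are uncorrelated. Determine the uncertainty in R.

R is a linear combination, so absolute uncertainties add in quadrature:
  (δR_1)² = 1220;  (δR_2)² = 4760
δR = √(5990) = 77.4 Ω

77.4 Ω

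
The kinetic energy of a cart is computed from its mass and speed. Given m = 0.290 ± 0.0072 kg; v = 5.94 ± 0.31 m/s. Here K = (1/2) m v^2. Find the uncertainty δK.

0.549 J

For a monomial K ∝ m, v^2, fractional errors add in quadrature:
  (1·δm/m)² = (1×0.0248)² = 0.000616;  (2·δv/v)² = (2×0.0522)² = 0.0109
δK/K = √(0.0115) = 0.107
K = 5.12 J, so δK = 0.107 × 5.12 = 0.549 J.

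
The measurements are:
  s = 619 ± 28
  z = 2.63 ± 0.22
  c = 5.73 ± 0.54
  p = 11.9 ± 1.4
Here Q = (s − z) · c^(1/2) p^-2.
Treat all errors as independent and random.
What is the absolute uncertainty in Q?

2.54

Let u = s − z = 616. δu = √(δs² + δz²) = √(784 + 0.0484) = 28.0, so δu/u = 0.0454.
Q is then a monomial in u, c, p:
δQ/Q = √((δu/u)² + (½·δc/c)² + (-2·δp/p)²) = √(0.00206 + 0.00222 + 0.0554) = 0.244
Q = 10.4, so δQ = 0.244 × 10.4 = 2.54.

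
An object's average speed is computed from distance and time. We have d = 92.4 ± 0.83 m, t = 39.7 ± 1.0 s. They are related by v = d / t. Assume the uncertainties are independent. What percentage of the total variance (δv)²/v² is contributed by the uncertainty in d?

11.3%

(δv/v)² = (1·δd/d)² + (-1·δt/t)²
  d term: (1×0.00898)² = 8.07e-05
  t term: (-1×0.0252)² = 0.000634
Total = 0.000715. Share from d = 8.07e-05/0.000715 = 0.113.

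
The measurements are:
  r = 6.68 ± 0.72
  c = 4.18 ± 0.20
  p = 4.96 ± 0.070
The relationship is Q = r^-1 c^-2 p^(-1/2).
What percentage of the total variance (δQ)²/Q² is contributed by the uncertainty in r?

(δQ/Q)² = (-1·δr/r)² + (-2·δc/c)² + (−½·δp/p)²
  r term: (-1×0.108)² = 0.0116
  c term: (-2×0.0478)² = 0.00916
  p term: (-0.5×0.0141)² = 4.98e-05
Total = 0.0208. Share from r = 0.0116/0.0208 = 0.558.

55.8%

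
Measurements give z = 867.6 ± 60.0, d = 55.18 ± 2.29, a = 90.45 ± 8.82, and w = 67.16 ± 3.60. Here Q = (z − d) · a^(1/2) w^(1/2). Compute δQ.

5860

Let u = z − d = 812.4. δu = √(δz² + δd²) = √(3600 + 5.24) = 60.0, so δu/u = 0.0739.
Q is then a monomial in u, a, w:
δQ/Q = √((δu/u)² + (½·δa/a)² + (½·δw/w)²) = √(0.00546 + 0.00238 + 0.000718) = 0.0925
Q = 63320, so δQ = 0.0925 × 63320 = 5860.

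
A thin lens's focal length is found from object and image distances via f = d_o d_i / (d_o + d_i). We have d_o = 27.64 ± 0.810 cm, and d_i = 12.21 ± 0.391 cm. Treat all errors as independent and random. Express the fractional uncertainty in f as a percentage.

∂f/∂d_o = (d_i/(d_o+d_i))² = 0.0939;  ∂f/∂d_i = (d_o/(d_o+d_i))² = 0.481
δf = √((∂f/∂d_o · δd_o)² + (∂f/∂d_i · δd_i)²) = √(0.00578 + 0.0354) = 0.203 cm
f = 8.469 cm, so δf/f = 0.203/8.469 = 0.0240.

2.40%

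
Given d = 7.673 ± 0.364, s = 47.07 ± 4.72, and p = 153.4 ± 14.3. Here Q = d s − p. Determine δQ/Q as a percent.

Let w = d·s = 361.2. δw/w = √((1·δd/d)² + (1·δs/s)²) = √(0.00225 + 0.0101) = 0.111, so δw = 40.1.
Q = w − p: δQ = √(δw² + δp²) = √(1610 + 204) = 42.5
Q = 207.8, so δQ/Q = 42.5/207.8 = 0.205.

20.5%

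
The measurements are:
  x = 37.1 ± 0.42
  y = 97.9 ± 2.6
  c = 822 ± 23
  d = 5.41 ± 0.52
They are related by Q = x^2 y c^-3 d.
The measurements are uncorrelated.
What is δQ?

Each factor contributes (exponent × relative error)² to (δQ/Q)²:
  (2·δx/x)² = (2×0.0113)² = 0.000513;  (1·δy/y)² = (1×0.0266)² = 0.000705;  (-3·δc/c)² = (-3×0.0280)² = 0.00705;  (1·δd/d)² = (1×0.0961)² = 0.00924
δQ/Q = √(0.0175) = 0.132
Q = 0.00131, so δQ = 0.132 × 0.00131 = 0.000174.

0.000174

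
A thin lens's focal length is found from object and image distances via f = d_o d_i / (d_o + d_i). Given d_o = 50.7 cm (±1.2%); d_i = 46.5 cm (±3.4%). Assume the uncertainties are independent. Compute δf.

0.452 cm

∂f/∂d_o = (d_i/(d_o+d_i))² = 0.229;  ∂f/∂d_i = (d_o/(d_o+d_i))² = 0.272
δf = √((∂f/∂d_o · δd_o)² + (∂f/∂d_i · δd_i)²) = √(0.0194 + 0.185) = 0.452 cm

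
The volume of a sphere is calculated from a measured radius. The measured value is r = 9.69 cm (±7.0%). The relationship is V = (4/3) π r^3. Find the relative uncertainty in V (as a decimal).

0.210

V ∝ r^3, so δV/V = |3| · δr/r = 3 × 0.0700 = 0.210.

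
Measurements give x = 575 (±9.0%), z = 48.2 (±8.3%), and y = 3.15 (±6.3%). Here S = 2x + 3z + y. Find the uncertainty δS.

Sums and differences: (δS)² = Σ (cᵢ δxᵢ)².
  (2·δx)² = 10700;  (3·δz)² = 144;  (δy)² = 0.0394
δS = √(10900) = 104

104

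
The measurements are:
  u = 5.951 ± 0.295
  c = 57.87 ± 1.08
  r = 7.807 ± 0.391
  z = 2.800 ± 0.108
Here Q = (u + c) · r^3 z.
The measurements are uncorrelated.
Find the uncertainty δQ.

13300

Let w = u + c = 63.82. δw = √(δu² + δc²) = √(0.0870 + 1.17) = 1.12, so δw/w = 0.0175.
Q is then a monomial in w, r, z:
δQ/Q = √((δw/w)² + (3·δr/r)² + (1·δz/z)²) = √(0.000308 + 0.0226 + 0.00149) = 0.156
Q = 85030, so δQ = 0.156 × 85030 = 13300.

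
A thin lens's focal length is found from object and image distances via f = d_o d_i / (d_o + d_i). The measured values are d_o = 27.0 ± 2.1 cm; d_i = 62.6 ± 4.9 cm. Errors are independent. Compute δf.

1.12 cm

∂f/∂d_o = (d_i/(d_o+d_i))² = 0.488;  ∂f/∂d_i = (d_o/(d_o+d_i))² = 0.0908
δf = √((∂f/∂d_o · δd_o)² + (∂f/∂d_i · δd_i)²) = √(1.05 + 0.198) = 1.12 cm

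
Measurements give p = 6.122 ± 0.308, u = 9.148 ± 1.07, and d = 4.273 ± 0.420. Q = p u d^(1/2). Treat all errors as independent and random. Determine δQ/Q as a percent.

For a monomial Q ∝ p, u, d^(1/2), fractional errors add in quadrature:
  (1·δp/p)² = (1×0.0503)² = 0.00253;  (1·δu/u)² = (1×0.117)² = 0.0137;  (½·δd/d)² = (0.5×0.0983)² = 0.00242
δQ/Q = √(0.0186) = 0.136

13.6%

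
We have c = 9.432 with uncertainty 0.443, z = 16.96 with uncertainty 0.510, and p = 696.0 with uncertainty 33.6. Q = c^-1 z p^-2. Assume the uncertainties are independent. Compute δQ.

Since Q is a product/quotient, work with relative uncertainties:
  (-1·δc/c)² = (-1×0.0470)² = 0.00221;  (1·δz/z)² = (1×0.0301)² = 0.000904;  (-2·δp/p)² = (-2×0.0483)² = 0.00932
δQ/Q = √(0.0124) = 0.112
Q = 3.712e-06, so δQ = 0.112 × 3.712e-06 = 4.14e-07.

4.14e-07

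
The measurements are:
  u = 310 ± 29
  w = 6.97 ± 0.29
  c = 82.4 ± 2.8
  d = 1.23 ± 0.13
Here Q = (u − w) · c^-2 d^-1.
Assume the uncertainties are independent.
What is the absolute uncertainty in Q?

0.00573

Let h = u − w = 303. δh = √(δu² + δw²) = √(841 + 0.0841) = 29.0, so δh/h = 0.0957.
Q is then a monomial in h, c, d:
δQ/Q = √((δh/h)² + (-2·δc/c)² + (-1·δd/d)²) = √(0.00916 + 0.00462 + 0.0112) = 0.158
Q = 0.0363, so δQ = 0.158 × 0.0363 = 0.00573.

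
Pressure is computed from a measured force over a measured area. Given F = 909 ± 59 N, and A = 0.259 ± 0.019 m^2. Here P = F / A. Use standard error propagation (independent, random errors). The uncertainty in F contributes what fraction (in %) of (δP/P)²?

43.9%

(δP/P)² = (1·δF/F)² + (-1·δA/A)²
  F term: (1×0.0649)² = 0.00421
  A term: (-1×0.0734)² = 0.00538
Total = 0.00959. Share from F = 0.00421/0.00959 = 0.439.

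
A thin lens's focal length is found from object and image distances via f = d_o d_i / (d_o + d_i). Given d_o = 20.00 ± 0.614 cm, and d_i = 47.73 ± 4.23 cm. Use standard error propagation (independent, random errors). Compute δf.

0.479 cm

∂f/∂d_o = (d_i/(d_o+d_i))² = 0.497;  ∂f/∂d_i = (d_o/(d_o+d_i))² = 0.0872
δf = √((∂f/∂d_o · δd_o)² + (∂f/∂d_i · δd_i)²) = √(0.0930 + 0.136) = 0.479 cm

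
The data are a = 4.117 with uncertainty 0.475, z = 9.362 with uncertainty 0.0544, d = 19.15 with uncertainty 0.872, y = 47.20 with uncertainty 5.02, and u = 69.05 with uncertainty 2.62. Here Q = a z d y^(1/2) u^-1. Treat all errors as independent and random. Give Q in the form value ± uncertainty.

73.44 ± 10.3

Q is a product of powers, so relative uncertainties combine in quadrature:
  (1·δa/a)² = (1×0.115)² = 0.0133;  (1·δz/z)² = (1×0.00581)² = 3.38e-05;  (1·δd/d)² = (1×0.0455)² = 0.00207;  (½·δy/y)² = (0.5×0.106)² = 0.00283;  (-1·δu/u)² = (-1×0.0379)² = 0.00144
δQ/Q = √(0.0197) = 0.140
Q = 73.44, so δQ = 0.140 × 73.44 = 10.3.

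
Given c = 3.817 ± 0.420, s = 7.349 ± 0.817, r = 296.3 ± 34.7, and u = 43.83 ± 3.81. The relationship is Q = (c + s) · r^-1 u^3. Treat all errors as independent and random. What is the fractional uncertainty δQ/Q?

0.297

Let w = c + s = 11.17. δw = √(δc² + δs²) = √(0.176 + 0.667) = 0.919, so δw/w = 0.0823.
Q is then a monomial in w, r, u:
δQ/Q = √((δw/w)² + (-1·δr/r)² + (3·δu/u)²) = √(0.00677 + 0.0137 + 0.0680) = 0.297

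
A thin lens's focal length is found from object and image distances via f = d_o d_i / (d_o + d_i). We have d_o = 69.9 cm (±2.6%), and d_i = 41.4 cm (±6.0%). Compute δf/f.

0.0389

∂f/∂d_o = (d_i/(d_o+d_i))² = 0.138;  ∂f/∂d_i = (d_o/(d_o+d_i))² = 0.394
δf = √((∂f/∂d_o · δd_o)² + (∂f/∂d_i · δd_i)²) = √(0.0632 + 0.960) = 1.01 cm
f = 26.0 cm, so δf/f = 1.01/26.0 = 0.0389.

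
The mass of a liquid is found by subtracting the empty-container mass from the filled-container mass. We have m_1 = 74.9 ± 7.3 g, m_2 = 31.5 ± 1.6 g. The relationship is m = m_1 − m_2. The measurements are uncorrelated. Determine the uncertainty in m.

7.47 g

For a sum/difference, combine absolute errors in quadrature:
  (δm_1)² = 53.3;  (δm_2)² = 2.56
δm = √(55.9) = 7.47 g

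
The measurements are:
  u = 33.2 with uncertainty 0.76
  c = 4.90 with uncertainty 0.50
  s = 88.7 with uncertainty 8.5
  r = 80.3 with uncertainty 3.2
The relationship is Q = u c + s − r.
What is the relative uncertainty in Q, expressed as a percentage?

Let p = u·c = 163. δp/p = √((1·δu/u)² + (1·δc/c)²) = √(0.000524 + 0.0104) = 0.105, so δp = 17.0.
Q = p + s − r: δQ = √(δp² + δs² + δr²) = √(289 + 72.2 + 10.2) = 19.3
Q = 171, so δQ/Q = 19.3/171 = 0.113.

11.3%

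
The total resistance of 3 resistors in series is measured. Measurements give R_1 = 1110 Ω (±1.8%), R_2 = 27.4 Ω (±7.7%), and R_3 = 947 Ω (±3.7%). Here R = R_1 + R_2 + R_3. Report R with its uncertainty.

Each term contributes (cᵢ δxᵢ)² to (δR)²:
  (δR_1)² = 399;  (δR_2)² = 4.45;  (δR_3)² = 1230
δR = √(1630) = 40.4 Ω
R = 2080 Ω.

2080 ± 40.4 Ω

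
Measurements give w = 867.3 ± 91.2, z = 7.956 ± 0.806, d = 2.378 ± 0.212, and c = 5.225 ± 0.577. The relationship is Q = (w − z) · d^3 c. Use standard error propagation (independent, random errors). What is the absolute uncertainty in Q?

18600

Let u = w − z = 859.3. δu = √(δw² + δz²) = √(8320 + 0.650) = 91.2, so δu/u = 0.106.
Q is then a monomial in u, d, c:
δQ/Q = √((δu/u)² + (3·δd/d)² + (1·δc/c)²) = √(0.0113 + 0.0715 + 0.0122) = 0.308
Q = 60380, so δQ = 0.308 × 60380 = 18600.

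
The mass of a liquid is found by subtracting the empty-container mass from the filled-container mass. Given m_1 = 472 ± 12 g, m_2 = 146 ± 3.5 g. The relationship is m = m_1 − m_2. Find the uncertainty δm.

12.5 g

For a sum/difference, combine absolute errors in quadrature:
  (δm_1)² = 144;  (δm_2)² = 12.2
δm = √(156) = 12.5 g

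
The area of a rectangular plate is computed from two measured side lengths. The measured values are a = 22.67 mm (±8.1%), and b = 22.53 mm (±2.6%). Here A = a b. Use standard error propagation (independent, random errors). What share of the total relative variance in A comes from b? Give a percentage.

9.34%

(δA/A)² = (1·δa/a)² + (1·δb/b)²
  a term: (1×0.0810)² = 0.00656
  b term: (1×0.0260)² = 0.000676
Total = 0.00724. Share from b = 0.000676/0.00724 = 0.0934.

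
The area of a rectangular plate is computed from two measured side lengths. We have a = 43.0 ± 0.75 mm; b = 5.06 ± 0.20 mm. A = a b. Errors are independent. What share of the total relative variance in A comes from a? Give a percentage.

(δA/A)² = (1·δa/a)² + (1·δb/b)²
  a term: (1×0.0174)² = 0.000304
  b term: (1×0.0395)² = 0.00156
Total = 0.00187. Share from a = 0.000304/0.00187 = 0.163.

16.3%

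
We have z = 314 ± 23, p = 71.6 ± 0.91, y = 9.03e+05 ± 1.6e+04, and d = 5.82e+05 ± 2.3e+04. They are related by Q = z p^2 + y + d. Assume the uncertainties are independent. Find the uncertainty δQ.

Let w = z·p^2 = 1.61e+06. δw/w = √((1·δz/z)² + (2·δp/p)²) = √(0.00537 + 0.000646) = 0.0775, so δw = 1.25e+05.
Q = w + y + d: δQ = √(δw² + δy² + δd²) = √(1.56e+10 + 2.56e+08 + 5.29e+08) = 1.28e+05

1.28e+05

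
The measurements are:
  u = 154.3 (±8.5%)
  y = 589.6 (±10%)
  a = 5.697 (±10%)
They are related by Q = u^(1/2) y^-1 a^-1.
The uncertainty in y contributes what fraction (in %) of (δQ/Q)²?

45.9%

(δQ/Q)² = (½·δu/u)² + (-1·δy/y)² + (-1·δa/a)²
  u term: (0.5×0.0850)² = 0.00181
  y term: (-1×0.100)² = 0.0100
  a term: (-1×0.100)² = 0.0100
Total = 0.0218. Share from y = 0.0100/0.0218 = 0.459.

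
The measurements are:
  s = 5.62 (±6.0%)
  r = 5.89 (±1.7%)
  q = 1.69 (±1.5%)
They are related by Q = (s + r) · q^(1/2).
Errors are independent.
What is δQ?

0.471

Let u = s + r = 11.5. δu = √(δs² + δr²) = √(0.114 + 0.0100) = 0.352, so δu/u = 0.0306.
Q is then a monomial in u, q:
δQ/Q = √((δu/u)² + (½·δq/q)²) = √(0.000934 + 5.62e-05) = 0.0315
Q = 15.0, so δQ = 0.0315 × 15.0 = 0.471.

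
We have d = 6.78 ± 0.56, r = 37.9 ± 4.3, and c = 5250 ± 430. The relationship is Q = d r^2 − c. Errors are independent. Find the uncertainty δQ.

Let p = d·r^2 = 9740. δp/p = √((1·δd/d)² + (2·δr/r)²) = √(0.00682 + 0.0515) = 0.241, so δp = 2350.
Q = p − c: δQ = √(δp² + δc²) = √(5.53e+06 + 1.85e+05) = 2390

2390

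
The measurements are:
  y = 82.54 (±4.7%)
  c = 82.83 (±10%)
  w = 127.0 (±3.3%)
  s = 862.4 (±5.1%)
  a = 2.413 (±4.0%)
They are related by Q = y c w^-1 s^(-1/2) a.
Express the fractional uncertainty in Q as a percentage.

Since Q is a product/quotient, work with relative uncertainties:
  (1·δy/y)² = (1×0.0470)² = 0.00221;  (1·δc/c)² = (1×0.100)² = 0.0100;  (-1·δw/w)² = (-1×0.0330)² = 0.00109;  (−½·δs/s)² = (-0.5×0.0510)² = 0.000650;  (1·δa/a)² = (1×0.0400)² = 0.00160
δQ/Q = √(0.0155) = 0.125

12.5%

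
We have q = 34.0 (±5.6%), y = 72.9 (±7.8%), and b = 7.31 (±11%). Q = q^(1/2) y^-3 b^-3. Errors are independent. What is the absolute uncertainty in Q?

1.56e-08

For a monomial Q ∝ q^(1/2), y^-3, b^-3, fractional errors add in quadrature:
  (½·δq/q)² = (0.5×0.0560)² = 0.000784;  (-3·δy/y)² = (-3×0.0780)² = 0.0548;  (-3·δb/b)² = (-3×0.110)² = 0.109
δQ/Q = √(0.164) = 0.406
Q = 3.85e-08, so δQ = 0.406 × 3.85e-08 = 1.56e-08.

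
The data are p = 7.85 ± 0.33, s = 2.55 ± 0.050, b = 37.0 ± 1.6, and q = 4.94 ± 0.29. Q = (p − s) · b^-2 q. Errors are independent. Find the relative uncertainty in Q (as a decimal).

Let u = p − s = 5.30. δu = √(δp² + δs²) = √(0.109 + 0.00250) = 0.334, so δu/u = 0.0630.
Q is then a monomial in u, b, q:
δQ/Q = √((δu/u)² + (-2·δb/b)² + (1·δq/q)²) = √(0.00397 + 0.00748 + 0.00345) = 0.122

0.122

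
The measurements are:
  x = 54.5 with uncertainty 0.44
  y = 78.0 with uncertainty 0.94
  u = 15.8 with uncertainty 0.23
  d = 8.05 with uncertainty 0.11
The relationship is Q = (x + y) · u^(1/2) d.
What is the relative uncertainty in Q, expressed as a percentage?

1.74%

Let w = x + y = 132. δw = √(δx² + δy²) = √(0.194 + 0.884) = 1.04, so δw/w = 0.00783.
Q is then a monomial in w, u, d:
δQ/Q = √((δw/w)² + (½·δu/u)² + (1·δd/d)²) = √(6.14e-05 + 5.3e-05 + 0.000187) = 0.0174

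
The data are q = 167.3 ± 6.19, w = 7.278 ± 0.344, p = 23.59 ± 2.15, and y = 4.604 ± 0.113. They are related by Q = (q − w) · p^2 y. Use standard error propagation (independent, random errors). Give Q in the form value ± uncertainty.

Let u = q − w = 160.0. δu = √(δq² + δw²) = √(38.3 + 0.118) = 6.20, so δu/u = 0.0387.
Q is then a monomial in u, p, y:
δQ/Q = √((δu/u)² + (2·δp/p)² + (1·δy/y)²) = √(0.00150 + 0.0332 + 0.000602) = 0.188
Q = 410000, so δQ = 0.188 × 410000 = 77100.

410000 ± 77100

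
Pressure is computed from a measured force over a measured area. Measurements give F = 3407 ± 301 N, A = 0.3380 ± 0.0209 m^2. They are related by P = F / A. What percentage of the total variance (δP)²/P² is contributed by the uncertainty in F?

(δP/P)² = (1·δF/F)² + (-1·δA/A)²
  F term: (1×0.0883)² = 0.00781
  A term: (-1×0.0618)² = 0.00382
Total = 0.0116. Share from F = 0.00781/0.0116 = 0.671.

67.1%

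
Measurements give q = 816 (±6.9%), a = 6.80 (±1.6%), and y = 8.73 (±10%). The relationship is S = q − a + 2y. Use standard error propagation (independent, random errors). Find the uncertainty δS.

Each term contributes (cᵢ δxᵢ)² to (δS)²:
  (δq)² = 3170;  (δa)² = 0.0118;  (2·δy)² = 3.05
δS = √(3170) = 56.3

56.3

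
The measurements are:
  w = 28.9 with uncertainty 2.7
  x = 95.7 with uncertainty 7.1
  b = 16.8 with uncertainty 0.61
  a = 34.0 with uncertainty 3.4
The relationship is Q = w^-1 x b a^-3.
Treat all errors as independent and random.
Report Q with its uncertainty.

Relative error in a monomial: (δQ/Q)² = Σ (nᵢ · δxᵢ/xᵢ)².
  (-1·δw/w)² = (-1×0.0934)² = 0.00873;  (1·δx/x)² = (1×0.0742)² = 0.00550;  (1·δb/b)² = (1×0.0363)² = 0.00132;  (-3·δa/a)² = (-3×0.100)² = 0.0900
δQ/Q = √(0.106) = 0.325
Q = 0.00142, so δQ = 0.325 × 0.00142 = 0.000460.

0.00142 ± 0.000460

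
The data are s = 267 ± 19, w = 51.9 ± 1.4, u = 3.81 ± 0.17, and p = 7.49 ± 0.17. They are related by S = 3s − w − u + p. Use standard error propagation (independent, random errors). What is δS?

Sums and differences: (δS)² = Σ (cᵢ δxᵢ)².
  (3·δs)² = 3250;  (δw)² = 1.96;  (δu)² = 0.0289;  (δp)² = 0.0289
δS = √(3250) = 57.0

57.0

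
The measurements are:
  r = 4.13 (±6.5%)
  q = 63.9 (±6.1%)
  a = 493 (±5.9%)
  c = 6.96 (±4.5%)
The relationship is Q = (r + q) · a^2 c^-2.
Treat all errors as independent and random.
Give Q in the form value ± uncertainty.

(3.41 ± 0.543) × 10^5

Let u = r + q = 68.0. δu = √(δr² + δq²) = √(0.0721 + 15.2) = 3.91, so δu/u = 0.0574.
Q is then a monomial in u, a, c:
δQ/Q = √((δu/u)² + (2·δa/a)² + (-2·δc/c)²) = √(0.00330 + 0.0139 + 0.00810) = 0.159
Q = 3.41e+05, so δQ = 0.159 × 3.41e+05 = 54300.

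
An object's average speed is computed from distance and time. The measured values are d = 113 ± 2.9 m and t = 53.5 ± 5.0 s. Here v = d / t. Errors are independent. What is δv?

Relative error in a monomial: (δv/v)² = Σ (nᵢ · δxᵢ/xᵢ)².
  (1·δd/d)² = (1×0.0257)² = 0.000659;  (-1·δt/t)² = (-1×0.0935)² = 0.00873
δv/v = √(0.00939) = 0.0969
v = 2.11 m/s, so δv = 0.0969 × 2.11 = 0.205 m/s.

0.205 m/s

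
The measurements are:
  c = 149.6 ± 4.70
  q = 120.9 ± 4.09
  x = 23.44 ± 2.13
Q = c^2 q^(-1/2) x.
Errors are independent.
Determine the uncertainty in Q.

Relative error in a monomial: (δQ/Q)² = Σ (nᵢ · δxᵢ/xᵢ)².
  (2·δc/c)² = (2×0.0314)² = 0.00395;  (−½·δq/q)² = (-0.5×0.0338)² = 0.000286;  (1·δx/x)² = (1×0.0909)² = 0.00826
δQ/Q = √(0.0125) = 0.112
Q = 47710, so δQ = 0.112 × 47710 = 5330.

5330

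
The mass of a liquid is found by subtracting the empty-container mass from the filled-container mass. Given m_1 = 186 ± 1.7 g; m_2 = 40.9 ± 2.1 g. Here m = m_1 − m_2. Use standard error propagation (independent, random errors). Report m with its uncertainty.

145 ± 2.70 g

Absolute uncertainties add in quadrature for a linear combination:
  (δm_1)² = 2.89;  (δm_2)² = 4.41
δm = √(7.30) = 2.70 g
m = 145 g.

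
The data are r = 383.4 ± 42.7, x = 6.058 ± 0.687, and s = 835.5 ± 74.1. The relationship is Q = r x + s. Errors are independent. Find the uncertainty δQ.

377

Let p = r·x = 2323. δp/p = √((1·δr/r)² + (1·δx/x)²) = √(0.0124 + 0.0129) = 0.159, so δp = 369.
Q = p + s: δQ = √(δp² + δs²) = √(1.36e+05 + 5490) = 377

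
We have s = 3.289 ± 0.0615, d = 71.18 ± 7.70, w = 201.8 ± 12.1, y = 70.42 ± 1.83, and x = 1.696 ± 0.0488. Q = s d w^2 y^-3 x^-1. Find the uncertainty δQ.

Since Q is a product/quotient, work with relative uncertainties:
  (1·δs/s)² = (1×0.0187)² = 0.000350;  (1·δd/d)² = (1×0.108)² = 0.0117;  (2·δw/w)² = (2×0.0600)² = 0.0144;  (-3·δy/y)² = (-3×0.0260)² = 0.00608;  (-1·δx/x)² = (-1×0.0288)² = 0.000828
δQ/Q = √(0.0333) = 0.183
Q = 16.10, so δQ = 0.183 × 16.10 = 2.94.

2.94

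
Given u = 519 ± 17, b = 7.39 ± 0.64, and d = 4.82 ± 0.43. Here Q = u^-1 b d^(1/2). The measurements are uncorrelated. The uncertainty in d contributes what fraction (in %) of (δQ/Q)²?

(δQ/Q)² = (-1·δu/u)² + (1·δb/b)² + (½·δd/d)²
  u term: (-1×0.0328)² = 0.00107
  b term: (1×0.0866)² = 0.00750
  d term: (0.5×0.0892)² = 0.00199
Total = 0.0106. Share from d = 0.00199/0.0106 = 0.188.

18.8%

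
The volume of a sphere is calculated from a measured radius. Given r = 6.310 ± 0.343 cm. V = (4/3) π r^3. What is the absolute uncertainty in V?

172 cm^3

V ∝ r^3, so δV/V = |3| · δr/r = 3 × 0.0544 = 0.163.
V = 1052 cm^3, so δV = 0.163 × 1052 = 172 cm^3.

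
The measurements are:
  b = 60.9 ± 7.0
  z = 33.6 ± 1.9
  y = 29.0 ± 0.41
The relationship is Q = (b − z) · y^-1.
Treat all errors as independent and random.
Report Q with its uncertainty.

Let u = b − z = 27.3. δu = √(δb² + δz²) = √(49.0 + 3.61) = 7.25, so δu/u = 0.266.
Q is then a monomial in u, y:
δQ/Q = √((δu/u)² + (-1·δy/y)²) = √(0.0706 + 0.000200) = 0.266
Q = 0.941, so δQ = 0.266 × 0.941 = 0.250.

0.941 ± 0.250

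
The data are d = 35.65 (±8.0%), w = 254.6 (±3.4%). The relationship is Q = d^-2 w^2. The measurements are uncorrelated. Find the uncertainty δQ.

For a monomial Q ∝ d^-2, w^2, fractional errors add in quadrature:
  (-2·δd/d)² = (-2×0.0800)² = 0.0256;  (2·δw/w)² = (2×0.0340)² = 0.00462
δQ/Q = √(0.0302) = 0.174
Q = 51.00, so δQ = 0.174 × 51.00 = 8.87.

8.87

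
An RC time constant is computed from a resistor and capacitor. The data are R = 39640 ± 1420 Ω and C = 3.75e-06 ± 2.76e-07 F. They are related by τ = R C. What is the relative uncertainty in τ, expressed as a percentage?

Products/powers → add relative errors in quadrature, weighted by exponent:
  (1·δR/R)² = (1×0.0358)² = 0.00128;  (1·δC/C)² = (1×0.0736)² = 0.00542
δτ/τ = √(0.00670) = 0.0819

8.19%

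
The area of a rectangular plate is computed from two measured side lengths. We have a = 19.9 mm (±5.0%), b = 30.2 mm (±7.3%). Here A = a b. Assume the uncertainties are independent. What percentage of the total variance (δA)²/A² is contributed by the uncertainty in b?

(δA/A)² = (1·δa/a)² + (1·δb/b)²
  a term: (1×0.0500)² = 0.00250
  b term: (1×0.0730)² = 0.00533
Total = 0.00783. Share from b = 0.00533/0.00783 = 0.681.

68.1%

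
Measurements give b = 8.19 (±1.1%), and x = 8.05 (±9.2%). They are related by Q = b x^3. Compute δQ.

Since Q is a product/quotient, work with relative uncertainties:
  (1·δb/b)² = (1×0.0110)² = 0.000121;  (3·δx/x)² = (3×0.0920)² = 0.0762
δQ/Q = √(0.0763) = 0.276
Q = 4270, so δQ = 0.276 × 4270 = 1180.

1180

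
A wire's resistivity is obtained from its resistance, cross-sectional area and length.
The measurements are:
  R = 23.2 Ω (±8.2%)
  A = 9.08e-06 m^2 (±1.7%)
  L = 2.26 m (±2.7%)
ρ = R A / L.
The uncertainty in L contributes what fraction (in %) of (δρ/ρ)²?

(δρ/ρ)² = (1·δR/R)² + (1·δA/A)² + (-1·δL/L)²
  R term: (1×0.0820)² = 0.00672
  A term: (1×0.0170)² = 0.000289
  L term: (-1×0.0270)² = 0.000729
Total = 0.00774. Share from L = 0.000729/0.00774 = 0.0942.

9.42%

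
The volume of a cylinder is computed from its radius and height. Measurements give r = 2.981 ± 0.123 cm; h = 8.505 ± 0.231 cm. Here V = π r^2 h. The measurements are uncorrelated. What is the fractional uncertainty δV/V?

Products/powers → add relative errors in quadrature, weighted by exponent:
  (2·δr/r)² = (2×0.0413)² = 0.00681;  (1·δh/h)² = (1×0.0272)² = 0.000738
δV/V = √(0.00755) = 0.0869

0.0869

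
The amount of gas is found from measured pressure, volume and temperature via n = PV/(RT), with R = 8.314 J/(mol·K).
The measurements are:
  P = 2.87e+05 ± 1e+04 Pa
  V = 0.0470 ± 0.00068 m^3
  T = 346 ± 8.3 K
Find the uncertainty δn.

Since n is a product/quotient, work with relative uncertainties:
  (1·δP/P)² = (1×0.0348)² = 0.00121;  (1·δV/V)² = (1×0.0145)² = 0.000209;  (-1·δT/T)² = (-1×0.0240)² = 0.000575
δn/n = √(0.00200) = 0.0447
n = 4.69 mol, so δn = 0.0447 × 4.69 = 0.210 mol.

0.210 mol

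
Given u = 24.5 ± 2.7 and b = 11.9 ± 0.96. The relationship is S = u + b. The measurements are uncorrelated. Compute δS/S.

0.0787

Each term contributes (cᵢ δxᵢ)² to (δS)²:
  (δu)² = 7.29;  (δb)² = 0.922
δS = √(8.21) = 2.87
S = 36.4, so δS/S = 2.87/36.4 = 0.0787.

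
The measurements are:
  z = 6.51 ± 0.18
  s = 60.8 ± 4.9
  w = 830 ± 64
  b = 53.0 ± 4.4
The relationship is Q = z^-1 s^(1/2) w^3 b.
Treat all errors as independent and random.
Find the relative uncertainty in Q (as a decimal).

0.251

Relative error in a monomial: (δQ/Q)² = Σ (nᵢ · δxᵢ/xᵢ)².
  (-1·δz/z)² = (-1×0.0276)² = 0.000765;  (½·δs/s)² = (0.5×0.0806)² = 0.00162;  (3·δw/w)² = (3×0.0771)² = 0.0535;  (1·δb/b)² = (1×0.0830)² = 0.00689
δQ/Q = √(0.0628) = 0.251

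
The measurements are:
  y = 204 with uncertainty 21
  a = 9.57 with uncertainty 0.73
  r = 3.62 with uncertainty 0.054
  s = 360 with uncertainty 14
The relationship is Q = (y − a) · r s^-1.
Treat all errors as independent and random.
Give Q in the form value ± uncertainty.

1.96 ± 0.226

Let u = y − a = 194. δu = √(δy² + δa²) = √(441 + 0.533) = 21.0, so δu/u = 0.108.
Q is then a monomial in u, r, s:
δQ/Q = √((δu/u)² + (1·δr/r)² + (-1·δs/s)²) = √(0.0117 + 0.000223 + 0.00151) = 0.116
Q = 1.96, so δQ = 0.116 × 1.96 = 0.226.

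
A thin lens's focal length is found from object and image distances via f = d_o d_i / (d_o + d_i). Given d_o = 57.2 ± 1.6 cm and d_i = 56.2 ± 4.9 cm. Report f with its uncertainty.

∂f/∂d_o = (d_i/(d_o+d_i))² = 0.246;  ∂f/∂d_i = (d_o/(d_o+d_i))² = 0.254
δf = √((∂f/∂d_o · δd_o)² + (∂f/∂d_i · δd_i)²) = √(0.154 + 1.55) = 1.31 cm
f = 28.3 cm.

28.3 ± 1.31 cm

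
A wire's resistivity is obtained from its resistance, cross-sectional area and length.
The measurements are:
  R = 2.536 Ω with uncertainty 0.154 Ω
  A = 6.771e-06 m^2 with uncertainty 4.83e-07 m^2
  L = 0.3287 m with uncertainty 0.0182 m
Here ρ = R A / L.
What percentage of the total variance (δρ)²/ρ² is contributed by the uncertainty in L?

(δρ/ρ)² = (1·δR/R)² + (1·δA/A)² + (-1·δL/L)²
  R term: (1×0.0607)² = 0.00369
  A term: (1×0.0713)² = 0.00509
  L term: (-1×0.0554)² = 0.00307
Total = 0.0118. Share from L = 0.00307/0.0118 = 0.259.

25.9%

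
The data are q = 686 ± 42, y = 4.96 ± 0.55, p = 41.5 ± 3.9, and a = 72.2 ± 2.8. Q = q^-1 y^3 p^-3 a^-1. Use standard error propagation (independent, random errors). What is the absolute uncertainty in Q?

For a monomial Q ∝ q^-1, y^3, p^-3, a^-1, fractional errors add in quadrature:
  (-1·δq/q)² = (-1×0.0612)² = 0.00375;  (3·δy/y)² = (3×0.111)² = 0.111;  (-3·δp/p)² = (-3×0.0940)² = 0.0795;  (-1·δa/a)² = (-1×0.0388)² = 0.00150
δQ/Q = √(0.195) = 0.442
Q = 3.45e-08, so δQ = 0.442 × 3.45e-08 = 1.52e-08.

1.52e-08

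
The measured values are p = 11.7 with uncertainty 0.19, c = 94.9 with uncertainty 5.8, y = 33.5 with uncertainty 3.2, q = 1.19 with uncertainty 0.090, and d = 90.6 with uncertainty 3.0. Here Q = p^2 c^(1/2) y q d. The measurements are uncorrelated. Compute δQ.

Products/powers → add relative errors in quadrature, weighted by exponent:
  (2·δp/p)² = (2×0.0162)² = 0.00105;  (½·δc/c)² = (0.5×0.0611)² = 0.000934;  (1·δy/y)² = (1×0.0955)² = 0.00912;  (1·δq/q)² = (1×0.0756)² = 0.00572;  (1·δd/d)² = (1×0.0331)² = 0.00110
δQ/Q = √(0.0179) = 0.134
Q = 4.82e+06, so δQ = 0.134 × 4.82e+06 = 6.45e+05.

6.45e+05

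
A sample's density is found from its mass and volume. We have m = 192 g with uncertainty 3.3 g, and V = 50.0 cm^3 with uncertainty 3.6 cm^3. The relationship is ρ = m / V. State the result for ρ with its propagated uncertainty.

For a monomial ρ ∝ m, V^-1, fractional errors add in quadrature:
  (1·δm/m)² = (1×0.0172)² = 0.000295;  (-1·δV/V)² = (-1×0.0720)² = 0.00518
δρ/ρ = √(0.00548) = 0.0740
ρ = 3.84 g/cm^3, so δρ = 0.0740 × 3.84 = 0.284 g/cm^3.

3.84 ± 0.284 g/cm^3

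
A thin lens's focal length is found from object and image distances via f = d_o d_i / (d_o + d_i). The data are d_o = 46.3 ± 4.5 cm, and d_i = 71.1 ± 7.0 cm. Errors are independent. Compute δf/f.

∂f/∂d_o = (d_i/(d_o+d_i))² = 0.367;  ∂f/∂d_i = (d_o/(d_o+d_i))² = 0.156
δf = √((∂f/∂d_o · δd_o)² + (∂f/∂d_i · δd_i)²) = √(2.72 + 1.19) = 1.98 cm
f = 28.0 cm, so δf/f = 1.98/28.0 = 0.0705.

0.0705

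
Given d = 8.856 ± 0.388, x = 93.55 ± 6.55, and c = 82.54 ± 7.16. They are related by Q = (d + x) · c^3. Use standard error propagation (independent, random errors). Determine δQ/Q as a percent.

26.8%

Let u = d + x = 102.4. δu = √(δd² + δx²) = √(0.151 + 42.9) = 6.56, so δu/u = 0.0641.
Q is then a monomial in u, c:
δQ/Q = √((δu/u)² + (3·δc/c)²) = √(0.00411 + 0.0677) = 0.268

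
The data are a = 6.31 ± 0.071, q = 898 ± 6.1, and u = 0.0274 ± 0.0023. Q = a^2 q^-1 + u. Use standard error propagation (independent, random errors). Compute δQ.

Let p = a^2·q^-1 = 0.0443. δp/p = √((2·δa/a)² + (-1·δq/q)²) = √(0.000506 + 4.61e-05) = 0.0235, so δp = 0.00104.
Q = p + u: δQ = √(δp² + δu²) = √(1.09e-06 + 5.29e-06) = 0.00253

0.00253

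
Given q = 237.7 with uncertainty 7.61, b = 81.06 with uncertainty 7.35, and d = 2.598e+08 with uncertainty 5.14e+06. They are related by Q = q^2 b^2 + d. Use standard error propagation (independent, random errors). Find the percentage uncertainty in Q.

11.3%

Let p = q^2·b^2 = 3.713e+08. δp/p = √((2·δq/q)² + (2·δb/b)²) = √(0.00410 + 0.0329) = 0.192, so δp = 7.14e+07.
Q = p + d: δQ = √(δp² + δd²) = √(5.1e+15 + 2.64e+13) = 7.16e+07
Q = 6.311e+08, so δQ/Q = 7.16e+07/6.311e+08 = 0.113.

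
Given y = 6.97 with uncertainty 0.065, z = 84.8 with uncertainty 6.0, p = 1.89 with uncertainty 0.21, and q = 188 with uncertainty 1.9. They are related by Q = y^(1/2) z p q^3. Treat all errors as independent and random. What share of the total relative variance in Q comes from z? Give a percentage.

27.4%

(δQ/Q)² = (½·δy/y)² + (1·δz/z)² + (1·δp/p)² + (3·δq/q)²
  y term: (0.5×0.00933)² = 2.17e-05
  z term: (1×0.0708)² = 0.00501
  p term: (1×0.111)² = 0.0123
  q term: (3×0.0101)² = 0.000919
Total = 0.0183. Share from z = 0.00501/0.0183 = 0.274.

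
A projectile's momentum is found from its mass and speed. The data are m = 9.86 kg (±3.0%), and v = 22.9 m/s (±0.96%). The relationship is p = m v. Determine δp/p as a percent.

For a monomial p ∝ m, v, fractional errors add in quadrature:
  (1·δm/m)² = (1×0.0300)² = 0.000900;  (1·δv/v)² = (1×0.00960)² = 9.22e-05
δp/p = √(0.000992) = 0.0315

3.15%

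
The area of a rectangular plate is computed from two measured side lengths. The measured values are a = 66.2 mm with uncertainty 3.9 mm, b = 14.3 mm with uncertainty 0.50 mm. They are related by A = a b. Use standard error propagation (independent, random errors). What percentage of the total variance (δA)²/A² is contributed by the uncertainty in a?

74.0%

(δA/A)² = (1·δa/a)² + (1·δb/b)²
  a term: (1×0.0589)² = 0.00347
  b term: (1×0.0350)² = 0.00122
Total = 0.00469. Share from a = 0.00347/0.00469 = 0.740.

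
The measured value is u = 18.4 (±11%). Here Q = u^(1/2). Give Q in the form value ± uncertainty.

Products/powers → add relative errors in quadrature, weighted by exponent:
  (½·δu/u)² = (0.5×0.110)² = 0.00303
δQ/Q = √(0.00303) = 0.0550
Q = 4.29, so δQ = 0.0550 × 4.29 = 0.236.

4.29 ± 0.236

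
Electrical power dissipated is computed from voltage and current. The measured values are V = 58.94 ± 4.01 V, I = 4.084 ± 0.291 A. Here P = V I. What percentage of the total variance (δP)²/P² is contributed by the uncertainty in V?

(δP/P)² = (1·δV/V)² + (1·δI/I)²
  V term: (1×0.0680)² = 0.00463
  I term: (1×0.0713)² = 0.00508
Total = 0.00971. Share from V = 0.00463/0.00971 = 0.477.

47.7%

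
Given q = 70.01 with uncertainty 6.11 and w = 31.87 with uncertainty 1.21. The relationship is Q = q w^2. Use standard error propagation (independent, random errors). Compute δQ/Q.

0.116

Products/powers → add relative errors in quadrature, weighted by exponent:
  (1·δq/q)² = (1×0.0873)² = 0.00762;  (2·δw/w)² = (2×0.0380)² = 0.00577
δQ/Q = √(0.0134) = 0.116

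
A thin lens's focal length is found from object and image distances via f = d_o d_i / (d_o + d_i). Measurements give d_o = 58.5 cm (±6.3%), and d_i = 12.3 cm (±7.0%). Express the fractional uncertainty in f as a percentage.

5.89%

∂f/∂d_o = (d_i/(d_o+d_i))² = 0.0302;  ∂f/∂d_i = (d_o/(d_o+d_i))² = 0.683
δf = √((∂f/∂d_o · δd_o)² + (∂f/∂d_i · δd_i)²) = √(0.0124 + 0.346) = 0.598 cm
f = 10.2 cm, so δf/f = 0.598/10.2 = 0.0589.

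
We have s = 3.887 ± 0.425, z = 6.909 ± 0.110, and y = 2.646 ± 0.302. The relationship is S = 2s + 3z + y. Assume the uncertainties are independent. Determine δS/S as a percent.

3.08%

S is a linear combination, so absolute uncertainties add in quadrature:
  (2·δs)² = 0.722;  (3·δz)² = 0.109;  (δy)² = 0.0912
δS = √(0.923) = 0.961
S = 31.15, so δS/S = 0.961/31.15 = 0.0308.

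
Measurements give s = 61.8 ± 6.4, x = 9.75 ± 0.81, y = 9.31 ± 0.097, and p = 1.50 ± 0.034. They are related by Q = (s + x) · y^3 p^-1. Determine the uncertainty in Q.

Let u = s + x = 71.5. δu = √(δs² + δx²) = √(41.0 + 0.656) = 6.45, so δu/u = 0.0902.
Q is then a monomial in u, y, p:
δQ/Q = √((δu/u)² + (3·δy/y)² + (-1·δp/p)²) = √(0.00813 + 0.000977 + 0.000514) = 0.0981
Q = 38500, so δQ = 0.0981 × 38500 = 3780.

3780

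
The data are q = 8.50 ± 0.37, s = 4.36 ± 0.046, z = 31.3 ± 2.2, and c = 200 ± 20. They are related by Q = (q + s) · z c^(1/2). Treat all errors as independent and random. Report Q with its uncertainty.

Let u = q + s = 12.9. δu = √(δq² + δs²) = √(0.137 + 0.00212) = 0.373, so δu/u = 0.0290.
Q is then a monomial in u, z, c:
δQ/Q = √((δu/u)² + (1·δz/z)² + (½·δc/c)²) = √(0.000841 + 0.00494 + 0.00250) = 0.0910
Q = 5690, so δQ = 0.0910 × 5690 = 518.

5690 ± 518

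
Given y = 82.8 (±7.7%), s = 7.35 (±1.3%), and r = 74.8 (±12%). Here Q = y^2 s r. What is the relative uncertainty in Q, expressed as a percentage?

For a monomial Q ∝ y^2, s, r, fractional errors add in quadrature:
  (2·δy/y)² = (2×0.0770)² = 0.0237;  (1·δs/s)² = (1×0.0130)² = 0.000169;  (1·δr/r)² = (1×0.120)² = 0.0144
δQ/Q = √(0.0383) = 0.196

19.6%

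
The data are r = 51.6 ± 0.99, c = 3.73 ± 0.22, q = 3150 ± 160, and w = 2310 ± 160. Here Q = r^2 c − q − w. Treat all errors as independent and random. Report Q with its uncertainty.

4470 ± 735

Let p = r^2·c = 9930. δp/p = √((2·δr/r)² + (1·δc/c)²) = √(0.00147 + 0.00348) = 0.0704, so δp = 699.
Q = p − q − w: δQ = √(δp² + δq² + δw²) = √(4.88e+05 + 25600 + 25600) = 735
Q = 4470.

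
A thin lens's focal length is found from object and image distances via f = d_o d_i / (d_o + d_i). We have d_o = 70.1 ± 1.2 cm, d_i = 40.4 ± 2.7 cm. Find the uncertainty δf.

1.10 cm

∂f/∂d_o = (d_i/(d_o+d_i))² = 0.134;  ∂f/∂d_i = (d_o/(d_o+d_i))² = 0.402
δf = √((∂f/∂d_o · δd_o)² + (∂f/∂d_i · δd_i)²) = √(0.0257 + 1.18) = 1.10 cm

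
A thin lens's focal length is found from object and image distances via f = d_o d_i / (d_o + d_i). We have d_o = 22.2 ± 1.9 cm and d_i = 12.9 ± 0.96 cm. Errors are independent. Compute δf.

0.462 cm

∂f/∂d_o = (d_i/(d_o+d_i))² = 0.135;  ∂f/∂d_i = (d_o/(d_o+d_i))² = 0.400
δf = √((∂f/∂d_o · δd_o)² + (∂f/∂d_i · δd_i)²) = √(0.0659 + 0.147) = 0.462 cm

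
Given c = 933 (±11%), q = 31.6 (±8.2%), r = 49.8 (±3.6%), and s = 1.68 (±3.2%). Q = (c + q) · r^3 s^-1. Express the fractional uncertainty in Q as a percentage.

Let u = c + q = 965. δu = √(δc² + δq²) = √(10500 + 6.71) = 103, so δu/u = 0.106.
Q is then a monomial in u, r, s:
δQ/Q = √((δu/u)² + (3·δr/r)² + (-1·δs/s)²) = √(0.0113 + 0.0117 + 0.00102) = 0.155

15.5%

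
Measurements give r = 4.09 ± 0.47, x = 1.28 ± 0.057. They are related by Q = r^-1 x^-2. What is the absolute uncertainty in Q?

Q is a product of powers, so relative uncertainties combine in quadrature:
  (-1·δr/r)² = (-1×0.115)² = 0.0132;  (-2·δx/x)² = (-2×0.0445)² = 0.00793
δQ/Q = √(0.0211) = 0.145
Q = 0.149, so δQ = 0.145 × 0.149 = 0.0217.

0.0217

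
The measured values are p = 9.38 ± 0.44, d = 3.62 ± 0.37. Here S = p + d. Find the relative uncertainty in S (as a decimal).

For a sum/difference, combine absolute errors in quadrature:
  (δp)² = 0.194;  (δd)² = 0.137
δS = √(0.331) = 0.575
S = 13.0, so δS/S = 0.575/13.0 = 0.0442.

0.0442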